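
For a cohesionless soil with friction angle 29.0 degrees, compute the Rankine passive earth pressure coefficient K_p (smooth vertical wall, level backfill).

K_p = (1 + sin φ)/(1 − sin φ) = tan²(45° + 29.0°/2) = 2.882.

2.88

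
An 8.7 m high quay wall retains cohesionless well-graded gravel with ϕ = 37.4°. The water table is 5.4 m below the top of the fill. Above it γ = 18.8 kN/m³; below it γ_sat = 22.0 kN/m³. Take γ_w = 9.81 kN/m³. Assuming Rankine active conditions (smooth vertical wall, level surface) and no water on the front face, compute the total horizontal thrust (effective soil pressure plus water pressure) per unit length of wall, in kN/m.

218 kN/m

K_a = tan²(45° − φ/2) = 0.2443.
γ' = 22.0 − 9.81 = 12.19 kN/m³. Depth below WT = 3.3 m.
σ'_h at WT = K_a γ d_w = 24.80 kPa; at base = 24.80 + K_a γ' × 3.3 = 34.62 kPa.
P₁ (0–5.4 m) = ½×24.80×5.4 = 66.95. P₂ (5.4–8.7 m) = ½(24.80+34.62)×3.3 = 98.05.
P_w = ½ γ_w h₂² = 0.5×9.81×3.3² = 53.42. Total = 66.95+98.05+53.42 = 218.4 kN/m.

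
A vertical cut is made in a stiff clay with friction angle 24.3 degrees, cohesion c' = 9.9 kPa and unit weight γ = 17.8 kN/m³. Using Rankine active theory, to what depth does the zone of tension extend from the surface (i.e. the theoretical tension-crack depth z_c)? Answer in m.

K_a = tan²(45° − 24.3°/2) = 0.4169; √K_a = 0.6457.
The active pressure is zero where K_a γ z = 2c√K_a, so z_c = 2c/(γ√K_a) = 2×9.9/(17.8×0.6457) = 1.723 m.

1.72 m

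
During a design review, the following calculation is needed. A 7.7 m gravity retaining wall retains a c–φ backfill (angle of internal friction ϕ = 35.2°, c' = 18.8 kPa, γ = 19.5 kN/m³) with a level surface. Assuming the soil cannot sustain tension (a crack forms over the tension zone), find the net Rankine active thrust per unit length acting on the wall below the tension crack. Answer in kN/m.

K_a = 0.2687; √K_a = 0.5184.
Tension-crack depth z_c = 2c/(γ√K_a) = 2×18.8/(19.5×0.5184) = 3.720 m.
σ_a at base = K_a γ H − 2c√K_a = 0.2687×19.5×7.7 − 2×18.8×0.5184 = 20.85 kPa.
P_a = ½ × 20.85 × (H − z_c) = 0.5×20.85×3.980 = 41.50 kN/m.

41.5 kN/m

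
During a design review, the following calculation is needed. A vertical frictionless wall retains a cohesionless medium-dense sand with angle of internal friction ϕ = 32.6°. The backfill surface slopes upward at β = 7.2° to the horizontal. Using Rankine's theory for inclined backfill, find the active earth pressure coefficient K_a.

0.306

K_a = cos β · (cos β − √(cos²β − cos²φ)) / (cos β + √(cos²β − cos²φ)).
cos β = 0.9921, cos φ = 0.8425, √(cos²β − cos²φ) = 0.5240.
K_a = 0.9921 × (0.9921 − 0.5240)/(0.9921 + 0.5240) = 0.3063.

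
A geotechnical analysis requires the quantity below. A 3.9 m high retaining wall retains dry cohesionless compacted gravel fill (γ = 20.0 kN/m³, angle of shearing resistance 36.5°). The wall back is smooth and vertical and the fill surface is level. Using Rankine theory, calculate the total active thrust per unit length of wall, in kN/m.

K_a = tan²(45° − φ/2) = 0.2541.
P_a = ½ K_a γ H² = 0.5 × 0.2541 × 20.0 × 3.9² = 38.64 kN/m.

38.6 kN/m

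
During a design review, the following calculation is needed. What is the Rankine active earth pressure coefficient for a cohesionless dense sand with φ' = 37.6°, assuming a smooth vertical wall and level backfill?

K_a = tan²(45° − φ/2) = tan²(26.20°) = 0.2421.

0.242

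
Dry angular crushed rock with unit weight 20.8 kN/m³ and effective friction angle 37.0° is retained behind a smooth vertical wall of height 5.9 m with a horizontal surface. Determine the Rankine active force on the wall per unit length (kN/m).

K_a = tan²(45° − φ/2) = 0.2486.
P_a = ½ K_a γ H² = 0.5 × 0.2486 × 20.8 × 5.9² = 89.99 kN/m.

90.0 kN/m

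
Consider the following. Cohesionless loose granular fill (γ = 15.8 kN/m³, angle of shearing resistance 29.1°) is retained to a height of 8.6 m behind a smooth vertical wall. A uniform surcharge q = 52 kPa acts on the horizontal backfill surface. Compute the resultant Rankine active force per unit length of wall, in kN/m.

356 kN/m

K_a = tan²(45° − φ/2) = 0.3456.
Soil triangle: ½ K_a γ H² = 0.5×0.3456×15.8×8.6² = 201.9 kN/m.
Surcharge rectangle: K_a q H = 0.3456×52×8.6 = 154.5 kN/m.
Total = 201.9 + 154.5 = 356.5 kN/m.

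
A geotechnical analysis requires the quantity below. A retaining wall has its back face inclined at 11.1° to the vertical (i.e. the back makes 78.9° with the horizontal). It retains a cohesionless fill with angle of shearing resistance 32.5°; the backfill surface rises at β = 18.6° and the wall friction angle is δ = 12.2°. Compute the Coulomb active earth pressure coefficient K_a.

0.479

K_a = sin²(α+φ) / [sin²α · sin(α−δ) · (1 + √{sin(φ+δ)sin(φ−β) / (sin(α−δ)sin(α+β))})²].
With α = 78.9°, φ = 32.5°, δ = 12.2°, β = 18.6°: K_a = 0.4788.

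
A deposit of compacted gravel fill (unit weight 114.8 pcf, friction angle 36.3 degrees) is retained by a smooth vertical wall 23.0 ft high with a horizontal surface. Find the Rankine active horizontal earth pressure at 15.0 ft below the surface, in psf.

K_a = (1 − sin φ)/(1 + sin φ) = 0.2563.
σ_h = K_a γ z = 0.2563 × 114.8 × 15.0 = 441.3 psf.

441 psf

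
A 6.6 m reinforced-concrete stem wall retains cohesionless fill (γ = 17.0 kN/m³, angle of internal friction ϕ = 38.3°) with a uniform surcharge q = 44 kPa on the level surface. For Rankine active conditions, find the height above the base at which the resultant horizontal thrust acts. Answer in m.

2.68 m

K_a = 0.2347.
Triangular part P₁ = ½K_aγH² = 86.91 at H/3 = 2.200 m; rectangular part P₂ = K_a q H = 68.17 at H/2 = 3.300 m.
ȳ = (P₁·2.200 + P₂·3.300)/(P₁+P₂) = 2.684 m.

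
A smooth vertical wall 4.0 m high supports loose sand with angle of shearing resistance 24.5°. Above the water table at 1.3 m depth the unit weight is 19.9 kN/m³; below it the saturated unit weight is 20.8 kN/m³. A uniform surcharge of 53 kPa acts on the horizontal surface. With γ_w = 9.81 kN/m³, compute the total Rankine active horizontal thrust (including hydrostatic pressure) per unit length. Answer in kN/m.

176 kN/m

K_a = tan²(45° − φ/2) = 0.4137.
γ' = 20.8 − 9.81 = 10.99 kN/m³. h₂ = H − d_w = 2.7 m.
σ'_h: at surface K_a·q = 21.93; at WT K_a(q+γd_w) = 32.63; at base K_a(q+γd_w+γ'h₂) = 44.91 kPa.
P₁ = ½(21.93+32.63)×1.3 = 35.46; P₂ = ½(32.63+44.91)×2.7 = 104.7; P_w = ½γ_w h₂² = 35.76.
Total = 35.46+104.7+35.76 = 175.9 kN/m.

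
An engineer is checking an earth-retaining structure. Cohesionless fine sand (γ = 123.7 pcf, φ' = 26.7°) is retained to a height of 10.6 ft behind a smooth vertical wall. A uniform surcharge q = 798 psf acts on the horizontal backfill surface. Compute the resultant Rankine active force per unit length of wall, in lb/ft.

K_a = tan²(45° − φ/2) = 0.3800.
Soil triangle: ½ K_a γ H² = 0.5×0.3800×123.7×10.6² = 2641 lb/ft.
Surcharge rectangle: K_a q H = 0.3800×798×10.6 = 3214 lb/ft.
Total = 2641 + 3214 = 5855 lb/ft.

5850 lb/ft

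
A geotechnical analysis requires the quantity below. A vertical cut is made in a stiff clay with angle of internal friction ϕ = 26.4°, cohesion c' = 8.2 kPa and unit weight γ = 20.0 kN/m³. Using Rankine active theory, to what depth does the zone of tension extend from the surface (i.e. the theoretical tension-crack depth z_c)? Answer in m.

1.32 m

K_a = tan²(45° − 26.4°/2) = 0.3844; √K_a = 0.6200.
The active pressure is zero where K_a γ z = 2c√K_a, so z_c = 2c/(γ√K_a) = 2×8.2/(20.0×0.6200) = 1.323 m.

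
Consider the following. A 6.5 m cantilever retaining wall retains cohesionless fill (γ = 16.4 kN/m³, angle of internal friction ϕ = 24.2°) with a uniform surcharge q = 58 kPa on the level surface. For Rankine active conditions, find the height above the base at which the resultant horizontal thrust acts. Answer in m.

K_a = 0.4185.
Triangular part P₁ = ½K_aγH² = 145.0 at H/3 = 2.167 m; rectangular part P₂ = K_a q H = 157.8 at H/2 = 3.250 m.
ȳ = (P₁·2.167 + P₂·3.250)/(P₁+P₂) = 2.731 m.

2.73 m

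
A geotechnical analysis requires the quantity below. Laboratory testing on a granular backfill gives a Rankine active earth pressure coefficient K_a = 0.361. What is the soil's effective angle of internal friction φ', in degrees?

K_a = tan²(45° − φ/2) ⇒ 45° − φ/2 = arctan(√0.361) = 31.00°.
φ = 2(45° − 31.00°) = 28.00°.

28.0°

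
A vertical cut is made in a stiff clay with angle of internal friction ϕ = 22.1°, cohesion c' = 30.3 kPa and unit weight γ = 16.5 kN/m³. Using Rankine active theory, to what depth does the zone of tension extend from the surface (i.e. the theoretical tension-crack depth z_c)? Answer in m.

K_a = tan²(45° − 22.1°/2) = 0.4533; √K_a = 0.6732.
The active pressure is zero where K_a γ z = 2c√K_a, so z_c = 2c/(γ√K_a) = 2×30.3/(16.5×0.6732) = 5.455 m.

5.46 m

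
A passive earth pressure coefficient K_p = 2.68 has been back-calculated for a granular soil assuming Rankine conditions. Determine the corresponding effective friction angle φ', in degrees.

K_p = (1+sin φ)/(1−sin φ) ⇒ sin φ = (K_p − 1)/(K_p + 1) = 0.4565.
φ = arcsin(0.4565) = 27.16°.

27.2°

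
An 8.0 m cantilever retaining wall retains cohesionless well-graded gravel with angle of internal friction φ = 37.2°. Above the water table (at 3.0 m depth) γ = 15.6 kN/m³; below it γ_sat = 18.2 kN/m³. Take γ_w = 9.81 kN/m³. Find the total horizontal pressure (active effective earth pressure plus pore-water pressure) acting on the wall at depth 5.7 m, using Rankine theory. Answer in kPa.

43.6 kPa

K_a = (1 − sin φ)/(1 + sin φ) = 0.2464.
γ' = 18.2 − 9.81 = 8.390 kN/m³.
Effective vertical stress at 5.7 m: σ'_v = 15.6×3.0 + 8.390×2.70 = 69.45 kPa.
σ'_h = K_a σ'_v = 0.2464 × 69.45 = 17.11 kPa; u = γ_w × 2.70 = 26.49 kPa.
Total σ_h = 17.11 + 26.49 = 43.60 kPa.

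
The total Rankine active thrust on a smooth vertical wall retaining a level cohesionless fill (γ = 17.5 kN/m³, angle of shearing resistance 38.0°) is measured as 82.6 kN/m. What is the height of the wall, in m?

K_a = 0.2379. P_a = ½ K_a γ H² ⇒ H = √(2P_a/(K_a γ)).
H = √(2×82.6/(0.2379×17.5)) = 6.299 m.

6.30 m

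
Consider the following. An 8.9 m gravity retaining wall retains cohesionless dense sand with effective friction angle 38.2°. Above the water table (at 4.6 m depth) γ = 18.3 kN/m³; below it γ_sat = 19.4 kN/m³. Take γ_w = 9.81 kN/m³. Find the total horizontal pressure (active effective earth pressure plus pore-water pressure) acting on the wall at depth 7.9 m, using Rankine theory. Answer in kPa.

K_a = (1 − sin φ)/(1 + sin φ) = 0.2358.
γ' = 19.4 − 9.81 = 9.590 kN/m³.
Effective vertical stress at 7.9 m: σ'_v = 18.3×4.6 + 9.590×3.30 = 115.8 kPa.
σ'_h = K_a σ'_v = 0.2358 × 115.8 = 27.31 kPa; u = γ_w × 3.30 = 32.37 kPa.
Total σ_h = 27.31 + 32.37 = 59.68 kPa.

59.7 kPa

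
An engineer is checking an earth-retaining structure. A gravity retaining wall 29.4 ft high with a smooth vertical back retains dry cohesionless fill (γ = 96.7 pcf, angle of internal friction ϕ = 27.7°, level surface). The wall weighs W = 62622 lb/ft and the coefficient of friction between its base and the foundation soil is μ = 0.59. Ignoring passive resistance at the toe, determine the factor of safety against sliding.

2.42

K_a = tan²(45° − 27.7°/2) = 0.3653.
P_a = ½K_aγH² = 0.5×0.3653×96.7×29.4² = 15270 lb/ft, acting at H/3 = 9.800 ft above the base.
FS_sliding = μW / P_a = 0.59×62622 / 15270 = 2.420.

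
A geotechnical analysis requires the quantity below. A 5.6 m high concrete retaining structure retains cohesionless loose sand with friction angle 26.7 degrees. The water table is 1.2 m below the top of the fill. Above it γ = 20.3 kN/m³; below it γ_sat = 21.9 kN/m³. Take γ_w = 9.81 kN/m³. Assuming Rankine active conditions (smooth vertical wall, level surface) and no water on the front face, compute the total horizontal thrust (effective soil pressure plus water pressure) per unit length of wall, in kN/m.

K_a = tan²(45° − φ/2) = 0.3800.
γ' = 21.9 − 9.81 = 12.09 kN/m³. Depth below WT = 4.4 m.
σ'_h at WT = K_a γ d_w = 9.256 kPa; at base = 9.256 + K_a γ' × 4.4 = 29.47 kPa.
P₁ (0–1.2 m) = ½×9.256×1.2 = 5.553. P₂ (1.2–5.6 m) = ½(9.256+29.47)×4.4 = 85.19.
P_w = ½ γ_w h₂² = 0.5×9.81×4.4² = 94.96. Total = 5.553+85.19+94.96 = 185.7 kN/m.

186 kN/m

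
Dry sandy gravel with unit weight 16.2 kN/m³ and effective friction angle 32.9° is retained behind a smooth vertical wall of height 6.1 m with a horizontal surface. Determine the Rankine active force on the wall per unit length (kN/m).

89.2 kN/m

K_a = tan²(45° − φ/2) = 0.2960.
P_a = ½ K_a γ H² = 0.5 × 0.2960 × 16.2 × 6.1² = 89.22 kN/m.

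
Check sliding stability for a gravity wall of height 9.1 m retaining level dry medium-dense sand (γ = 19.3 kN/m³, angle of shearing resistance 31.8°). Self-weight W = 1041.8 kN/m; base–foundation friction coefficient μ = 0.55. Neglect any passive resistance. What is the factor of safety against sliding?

K_a = tan²(45° − 31.8°/2) = 0.3098.
P_a = ½K_aγH² = 0.5×0.3098×19.3×9.1² = 247.6 kN/m, acting at H/3 = 3.033 m above the base.
FS_sliding = μW / P_a = 0.55×1041.8 / 247.6 = 2.315.

2.31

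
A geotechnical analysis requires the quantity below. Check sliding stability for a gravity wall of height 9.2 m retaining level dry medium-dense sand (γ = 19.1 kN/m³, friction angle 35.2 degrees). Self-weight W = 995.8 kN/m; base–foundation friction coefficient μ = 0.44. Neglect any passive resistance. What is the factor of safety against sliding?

K_a = tan²(45° − 35.2°/2) = 0.2687.
P_a = ½K_aγH² = 0.5×0.2687×19.1×9.2² = 217.2 kN/m, acting at H/3 = 3.067 m above the base.
FS_sliding = μW / P_a = 0.44×995.8 / 217.2 = 2.017.

2.02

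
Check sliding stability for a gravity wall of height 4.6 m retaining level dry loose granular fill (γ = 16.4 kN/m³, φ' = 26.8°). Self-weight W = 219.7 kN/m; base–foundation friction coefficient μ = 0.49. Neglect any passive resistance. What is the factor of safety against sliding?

1.64

K_a = tan²(45° − 26.8°/2) = 0.3785.
P_a = ½K_aγH² = 0.5×0.3785×16.4×4.6² = 65.67 kN/m, acting at H/3 = 1.533 m above the base.
FS_sliding = μW / P_a = 0.49×219.7 / 65.67 = 1.639.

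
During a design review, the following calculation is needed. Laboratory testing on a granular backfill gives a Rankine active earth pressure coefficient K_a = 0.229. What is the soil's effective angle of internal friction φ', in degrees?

K_a = tan²(45° − φ/2) ⇒ 45° − φ/2 = arctan(√0.229) = 25.57°.
φ = 2(45° − 25.57°) = 38.85°.

38.9°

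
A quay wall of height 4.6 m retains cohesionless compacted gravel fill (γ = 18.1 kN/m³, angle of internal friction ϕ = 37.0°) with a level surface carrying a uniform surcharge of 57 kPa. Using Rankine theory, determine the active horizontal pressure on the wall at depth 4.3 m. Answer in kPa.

K_a = (1 − sin φ)/(1 + sin φ) = 0.2486.
σ_v = γz + q = 18.1 × 4.3 + 57 = 134.8 kPa.
σ_h = K_a σ_v = 0.2486 × 134.8 = 33.52 kPa.

33.5 kPa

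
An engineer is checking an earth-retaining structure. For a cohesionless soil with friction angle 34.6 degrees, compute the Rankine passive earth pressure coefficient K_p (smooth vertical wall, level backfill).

K_p = (1 + sin φ)/(1 − sin φ) = tan²(45° + 34.6°/2) = 3.628.

3.63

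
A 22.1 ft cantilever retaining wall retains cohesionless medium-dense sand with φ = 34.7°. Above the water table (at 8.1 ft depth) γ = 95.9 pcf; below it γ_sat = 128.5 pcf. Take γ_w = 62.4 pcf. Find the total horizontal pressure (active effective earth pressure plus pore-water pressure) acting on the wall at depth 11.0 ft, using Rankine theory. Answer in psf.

447 psf

K_a = (1 − sin φ)/(1 + sin φ) = 0.2745.
γ' = 128.5 − 62.4 = 66.10 pcf.
Effective vertical stress at 11.0 ft: σ'_v = 95.9×8.1 + 66.10×2.90 = 968.5 psf.
σ'_h = K_a σ'_v = 0.2745 × 968.5 = 265.8 psf; u = γ_w × 2.90 = 181.0 psf.
Total σ_h = 265.8 + 181.0 = 446.8 psf.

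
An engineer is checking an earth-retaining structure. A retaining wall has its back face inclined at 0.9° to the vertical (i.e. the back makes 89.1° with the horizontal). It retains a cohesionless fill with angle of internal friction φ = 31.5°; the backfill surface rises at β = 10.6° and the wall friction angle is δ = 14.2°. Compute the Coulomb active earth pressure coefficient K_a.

K_a = sin²(α+φ) / [sin²α · sin(α−δ) · (1 + √{sin(φ+δ)sin(φ−β) / (sin(α−δ)sin(α+β))})²].
With α = 89.1°, φ = 31.5°, δ = 14.2°, β = 10.6°: K_a = 0.3331.

0.333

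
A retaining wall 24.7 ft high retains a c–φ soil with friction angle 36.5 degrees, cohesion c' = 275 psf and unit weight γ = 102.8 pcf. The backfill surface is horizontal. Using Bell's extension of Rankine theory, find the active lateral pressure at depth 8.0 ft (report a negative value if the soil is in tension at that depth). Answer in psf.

K_a = (1 − sin φ)/(1 + sin φ) = 0.2541.
σ_a = K_a γ z − 2c√K_a = 0.2541×102.8×8.0 − 2×275×0.5040 = -68.29 psf.

-68.3 psf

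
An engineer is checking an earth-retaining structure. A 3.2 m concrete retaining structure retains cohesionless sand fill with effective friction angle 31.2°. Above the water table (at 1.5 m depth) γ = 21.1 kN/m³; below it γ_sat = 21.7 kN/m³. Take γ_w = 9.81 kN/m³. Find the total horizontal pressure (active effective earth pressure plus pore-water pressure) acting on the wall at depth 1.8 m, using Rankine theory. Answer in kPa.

14.1 kPa

K_a = (1 − sin φ)/(1 + sin φ) = 0.3175.
γ' = 21.7 − 9.81 = 11.89 kN/m³.
Effective vertical stress at 1.8 m: σ'_v = 21.1×1.5 + 11.89×0.300 = 35.22 kPa.
σ'_h = K_a σ'_v = 0.3175 × 35.22 = 11.18 kPa; u = γ_w × 0.300 = 2.943 kPa.
Total σ_h = 11.18 + 2.943 = 14.12 kPa.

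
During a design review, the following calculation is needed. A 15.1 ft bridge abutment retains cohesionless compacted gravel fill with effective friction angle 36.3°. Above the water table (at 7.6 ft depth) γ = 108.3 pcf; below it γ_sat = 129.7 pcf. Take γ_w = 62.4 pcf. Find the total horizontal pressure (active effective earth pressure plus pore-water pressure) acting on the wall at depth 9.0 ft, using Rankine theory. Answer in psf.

K_a = (1 − sin φ)/(1 + sin φ) = 0.2563.
γ' = 129.7 − 62.4 = 67.30 pcf.
Effective vertical stress at 9.0 ft: σ'_v = 108.3×7.6 + 67.30×1.40 = 917.3 psf.
σ'_h = K_a σ'_v = 0.2563 × 917.3 = 235.1 psf; u = γ_w × 1.40 = 87.36 psf.
Total σ_h = 235.1 + 87.36 = 322.4 psf.

322 psf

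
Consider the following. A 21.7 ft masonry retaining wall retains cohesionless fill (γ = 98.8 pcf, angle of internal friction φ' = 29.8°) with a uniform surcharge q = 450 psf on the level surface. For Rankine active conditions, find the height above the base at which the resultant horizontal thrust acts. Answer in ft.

K_a = 0.3360.
Triangular part P₁ = ½K_aγH² = 7817 at H/3 = 7.233 ft; rectangular part P₂ = K_a q H = 3281 at H/2 = 10.85 ft.
ȳ = (P₁·7.233 + P₂·10.85)/(P₁+P₂) = 8.303 ft.

8.30 ft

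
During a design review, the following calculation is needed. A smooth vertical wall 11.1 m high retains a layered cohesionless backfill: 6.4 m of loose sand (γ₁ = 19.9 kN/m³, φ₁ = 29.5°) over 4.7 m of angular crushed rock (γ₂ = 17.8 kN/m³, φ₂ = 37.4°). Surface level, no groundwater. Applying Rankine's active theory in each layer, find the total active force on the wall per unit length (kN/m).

K_a1 = tan²(45°−29.5°/2) = 0.3401; K_a2 = tan²(45°−37.4°/2) = 0.2443.
Layer 1: σ at base = K_a1 γ₁ h₁ = 43.32 kPa; P₁ = ½×43.32×6.4 = 138.6.
Layer 2: σ_v at top = γ₁h₁ = 127.4; σ_h top = K_a2×127.4 = 31.11; σ_h base = K_a2×(127.4+17.8×4.7) = 51.54.
P₂ = ½(31.11+51.54)×4.7 = 194.2. Total P_a = 138.6+194.2 = 332.8 kN/m.

333 kN/m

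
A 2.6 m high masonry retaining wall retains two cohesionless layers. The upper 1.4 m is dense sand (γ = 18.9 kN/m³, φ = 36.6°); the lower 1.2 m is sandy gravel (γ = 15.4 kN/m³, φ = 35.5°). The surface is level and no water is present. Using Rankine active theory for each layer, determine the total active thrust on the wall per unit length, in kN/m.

16.0 kN/m

K_a1 = tan²(45°−36.6°/2) = 0.2530; K_a2 = tan²(45°−35.5°/2) = 0.2653.
Layer 1: σ at base = K_a1 γ₁ h₁ = 6.693 kPa; P₁ = ½×6.693×1.4 = 4.685.
Layer 2: σ_v at top = γ₁h₁ = 26.46; σ_h top = K_a2×26.46 = 7.019; σ_h base = K_a2×(26.46+15.4×1.2) = 11.92.
P₂ = ½(7.019+11.92)×1.2 = 11.36. Total P_a = 4.685+11.36 = 16.05 kN/m.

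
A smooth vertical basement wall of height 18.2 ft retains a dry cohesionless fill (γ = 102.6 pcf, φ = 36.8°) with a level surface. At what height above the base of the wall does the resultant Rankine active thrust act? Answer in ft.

6.07 ft

K_a = 0.2508.
The pressure distribution is triangular, so the resultant acts at H/3 above the base = 18.2/3 = 6.067 ft.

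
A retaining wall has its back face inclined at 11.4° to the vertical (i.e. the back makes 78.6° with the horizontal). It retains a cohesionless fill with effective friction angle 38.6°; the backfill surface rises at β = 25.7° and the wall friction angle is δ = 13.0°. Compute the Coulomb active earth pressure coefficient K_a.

K_a = sin²(α+φ) / [sin²α · sin(α−δ) · (1 + √{sin(φ+δ)sin(φ−β) / (sin(α−δ)sin(α+β))})²].
With α = 78.6°, φ = 38.6°, δ = 13.0°, β = 25.7°: K_a = 0.4328.

0.433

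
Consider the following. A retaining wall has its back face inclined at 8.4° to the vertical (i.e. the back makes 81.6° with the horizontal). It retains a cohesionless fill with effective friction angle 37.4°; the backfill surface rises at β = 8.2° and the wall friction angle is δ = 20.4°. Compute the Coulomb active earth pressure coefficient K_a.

0.314

K_a = sin²(α+φ) / [sin²α · sin(α−δ) · (1 + √{sin(φ+δ)sin(φ−β) / (sin(α−δ)sin(α+β))})²].
With α = 81.6°, φ = 37.4°, δ = 20.4°, β = 8.2°: K_a = 0.3137.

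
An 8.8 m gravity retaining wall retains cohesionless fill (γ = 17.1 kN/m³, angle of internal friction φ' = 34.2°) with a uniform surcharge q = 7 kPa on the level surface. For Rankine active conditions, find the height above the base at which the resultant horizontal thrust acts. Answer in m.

3.06 m

K_a = 0.2803.
Triangular part P₁ = ½K_aγH² = 185.6 at H/3 = 2.933 m; rectangular part P₂ = K_a q H = 17.27 at H/2 = 4.400 m.
ȳ = (P₁·2.933 + P₂·4.400)/(P₁+P₂) = 3.058 m.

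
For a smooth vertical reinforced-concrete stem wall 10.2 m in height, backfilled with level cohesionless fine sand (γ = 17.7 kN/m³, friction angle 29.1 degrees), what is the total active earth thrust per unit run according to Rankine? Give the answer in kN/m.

318 kN/m

K_a = tan²(45° − φ/2) = 0.3456.
P_a = ½ K_a γ H² = 0.5 × 0.3456 × 17.7 × 10.2² = 318.2 kN/m.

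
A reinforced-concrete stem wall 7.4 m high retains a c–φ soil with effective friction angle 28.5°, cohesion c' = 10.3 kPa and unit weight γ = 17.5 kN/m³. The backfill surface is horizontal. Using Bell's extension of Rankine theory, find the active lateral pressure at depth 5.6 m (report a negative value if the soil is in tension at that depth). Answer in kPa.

22.4 kPa

K_a = (1 − sin φ)/(1 + sin φ) = 0.3540.
σ_a = K_a γ z − 2c√K_a = 0.3540×17.5×5.6 − 2×10.3×0.5949 = 22.43 kPa.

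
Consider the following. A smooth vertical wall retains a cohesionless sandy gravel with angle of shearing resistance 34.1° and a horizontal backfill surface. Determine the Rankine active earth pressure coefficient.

K_a = (1 − sin φ)/(1 + sin φ) = (1 − sin 34.1°)/(1 + sin 34.1°) = 0.2815.

0.282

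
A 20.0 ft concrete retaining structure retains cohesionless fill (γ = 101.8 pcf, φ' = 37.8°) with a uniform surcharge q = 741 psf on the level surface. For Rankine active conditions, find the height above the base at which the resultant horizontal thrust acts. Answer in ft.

K_a = 0.2400.
Triangular part P₁ = ½K_aγH² = 4886 at H/3 = 6.667 ft; rectangular part P₂ = K_a q H = 3557 at H/2 = 10.00 ft.
ȳ = (P₁·6.667 + P₂·10.00)/(P₁+P₂) = 8.071 ft.

8.07 ft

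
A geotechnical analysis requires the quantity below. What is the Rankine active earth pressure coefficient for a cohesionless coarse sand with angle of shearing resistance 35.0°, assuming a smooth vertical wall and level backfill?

K_a = (1 − sin φ)/(1 + sin φ) = (1 − sin 35.0°)/(1 + sin 35.0°) = 0.2710.

0.271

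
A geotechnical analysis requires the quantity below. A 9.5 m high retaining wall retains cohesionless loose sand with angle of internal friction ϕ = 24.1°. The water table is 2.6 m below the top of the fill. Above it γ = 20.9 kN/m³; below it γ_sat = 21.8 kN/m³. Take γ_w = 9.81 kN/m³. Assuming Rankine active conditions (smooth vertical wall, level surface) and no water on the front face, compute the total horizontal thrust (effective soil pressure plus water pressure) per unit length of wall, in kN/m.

K_a = tan²(45° − φ/2) = 0.4201.
γ' = 21.8 − 9.81 = 11.99 kN/m³. Depth below WT = 6.9 m.
σ'_h at WT = K_a γ d_w = 22.83 kPa; at base = 22.83 + K_a γ' × 6.9 = 57.59 kPa.
P₁ (0–2.6 m) = ½×22.83×2.6 = 29.68. P₂ (2.6–9.5 m) = ½(22.83+57.59)×6.9 = 277.4.
P_w = ½ γ_w h₂² = 0.5×9.81×6.9² = 233.5. Total = 29.68+277.4+233.5 = 540.6 kN/m.

541 kN/m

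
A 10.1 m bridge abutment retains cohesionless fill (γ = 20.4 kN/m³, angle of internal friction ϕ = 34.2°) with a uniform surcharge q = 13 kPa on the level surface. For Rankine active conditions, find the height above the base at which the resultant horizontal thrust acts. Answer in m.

3.56 m

K_a = 0.2803.
Triangular part P₁ = ½K_aγH² = 291.7 at H/3 = 3.367 m; rectangular part P₂ = K_a q H = 36.81 at H/2 = 5.050 m.
ȳ = (P₁·3.367 + P₂·5.050)/(P₁+P₂) = 3.555 m.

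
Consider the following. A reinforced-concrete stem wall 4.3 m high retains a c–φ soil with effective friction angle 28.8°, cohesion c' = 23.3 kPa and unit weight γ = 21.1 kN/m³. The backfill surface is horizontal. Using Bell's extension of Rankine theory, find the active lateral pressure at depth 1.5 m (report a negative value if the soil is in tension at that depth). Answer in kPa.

K_a = (1 − sin φ)/(1 + sin φ) = 0.3498.
σ_a = K_a γ z − 2c√K_a = 0.3498×21.1×1.5 − 2×23.3×0.5914 = -16.49 kPa.

-16.5 kPa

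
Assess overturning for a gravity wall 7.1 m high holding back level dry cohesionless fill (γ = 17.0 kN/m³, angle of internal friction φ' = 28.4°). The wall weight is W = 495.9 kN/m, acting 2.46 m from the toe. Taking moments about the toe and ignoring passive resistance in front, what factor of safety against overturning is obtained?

3.39

K_a = tan²(45° − 28.4°/2) = 0.3554.
P_a = ½K_aγH² = 0.5×0.3554×17.0×7.1² = 152.3 kN/m, acting at H/3 = 2.367 m above the base.
Overturning moment M_o = P_a × H/3 = 152.3 × 2.367 = 360.4.
Resisting moment M_r = W × 2.46 = 495.9 × 2.46 = 1220.
FS_overturning = M_r/M_o = 1220/360.4 = 3.385.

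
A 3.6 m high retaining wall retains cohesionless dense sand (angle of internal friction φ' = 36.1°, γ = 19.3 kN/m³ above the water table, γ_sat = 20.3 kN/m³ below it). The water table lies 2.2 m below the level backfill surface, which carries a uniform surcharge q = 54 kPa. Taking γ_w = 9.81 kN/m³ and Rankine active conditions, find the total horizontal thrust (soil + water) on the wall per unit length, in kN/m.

90.0 kN/m

K_a = tan²(45° − φ/2) = 0.2585.
γ' = 20.3 − 9.81 = 10.49 kN/m³. h₂ = H − d_w = 1.4 m.
σ'_h: at surface K_a·q = 13.96; at WT K_a(q+γd_w) = 24.93; at base K_a(q+γd_w+γ'h₂) = 28.73 kPa.
P₁ = ½(13.96+24.93)×2.2 = 42.78; P₂ = ½(24.93+28.73)×1.4 = 37.57; P_w = ½γ_w h₂² = 9.614.
Total = 42.78+37.57+9.614 = 89.96 kN/m.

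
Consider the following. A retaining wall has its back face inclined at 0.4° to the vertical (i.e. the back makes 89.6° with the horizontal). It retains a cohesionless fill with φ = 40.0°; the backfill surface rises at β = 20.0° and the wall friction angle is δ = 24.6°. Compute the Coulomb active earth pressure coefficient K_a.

K_a = sin²(α+φ) / [sin²α · sin(α−δ) · (1 + √{sin(φ+δ)sin(φ−β) / (sin(α−δ)sin(α+β))})²].
With α = 89.6°, φ = 40.0°, δ = 24.6°, β = 20.0°: K_a = 0.2554.

0.255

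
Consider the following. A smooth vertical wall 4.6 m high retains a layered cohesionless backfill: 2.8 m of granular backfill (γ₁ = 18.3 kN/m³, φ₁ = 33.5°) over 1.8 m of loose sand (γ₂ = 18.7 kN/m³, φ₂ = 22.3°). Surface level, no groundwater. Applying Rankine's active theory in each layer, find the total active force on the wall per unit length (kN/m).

75.8 kN/m

K_a1 = tan²(45°−33.5°/2) = 0.2887; K_a2 = tan²(45°−22.3°/2) = 0.4498.
Layer 1: σ at base = K_a1 γ₁ h₁ = 14.79 kPa; P₁ = ½×14.79×2.8 = 20.71.
Layer 2: σ_v at top = γ₁h₁ = 51.24; σ_h top = K_a2×51.24 = 23.05; σ_h base = K_a2×(51.24+18.7×1.8) = 38.19.
P₂ = ½(23.05+38.19)×1.8 = 55.12. Total P_a = 20.71+55.12 = 75.83 kN/m.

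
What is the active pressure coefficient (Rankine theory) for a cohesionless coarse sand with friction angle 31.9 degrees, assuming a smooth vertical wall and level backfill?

0.309

K_a = tan²(45° − φ/2) = tan²(29.05°) = 0.3085.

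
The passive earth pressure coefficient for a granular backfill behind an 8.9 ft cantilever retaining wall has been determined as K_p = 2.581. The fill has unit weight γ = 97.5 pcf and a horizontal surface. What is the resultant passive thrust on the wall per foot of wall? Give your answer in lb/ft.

9970 lb/ft

P = ½ K_p γ H² = 0.5 × 2.581 × 97.5 × 8.9² = 9966 lb/ft.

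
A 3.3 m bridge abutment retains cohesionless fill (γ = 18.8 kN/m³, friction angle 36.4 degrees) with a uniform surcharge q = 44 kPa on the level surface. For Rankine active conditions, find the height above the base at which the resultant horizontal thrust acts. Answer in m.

K_a = 0.2552.
Triangular part P₁ = ½K_aγH² = 26.12 at H/3 = 1.100 m; rectangular part P₂ = K_a q H = 37.05 at H/2 = 1.650 m.
ȳ = (P₁·1.100 + P₂·1.650)/(P₁+P₂) = 1.423 m.

1.42 m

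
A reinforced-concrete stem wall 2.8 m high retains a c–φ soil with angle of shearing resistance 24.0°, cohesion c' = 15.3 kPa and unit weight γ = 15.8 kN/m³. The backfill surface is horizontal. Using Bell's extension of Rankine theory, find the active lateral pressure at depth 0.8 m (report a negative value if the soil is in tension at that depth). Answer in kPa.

-14.5 kPa

K_a = (1 − sin φ)/(1 + sin φ) = 0.4217.
σ_a = K_a γ z − 2c√K_a = 0.4217×15.8×0.8 − 2×15.3×0.6494 = -14.54 kPa.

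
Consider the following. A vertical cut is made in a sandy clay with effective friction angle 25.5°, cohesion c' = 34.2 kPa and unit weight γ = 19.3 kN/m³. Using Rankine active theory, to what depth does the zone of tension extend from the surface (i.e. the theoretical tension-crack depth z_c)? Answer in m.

K_a = tan²(45° − 25.5°/2) = 0.3981; √K_a = 0.6310.
The active pressure is zero where K_a γ z = 2c√K_a, so z_c = 2c/(γ√K_a) = 2×34.2/(19.3×0.6310) = 5.617 m.

5.62 m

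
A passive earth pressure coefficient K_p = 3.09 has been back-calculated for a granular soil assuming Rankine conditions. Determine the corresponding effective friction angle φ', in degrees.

30.7°

K_p = (1+sin φ)/(1−sin φ) ⇒ sin φ = (K_p − 1)/(K_p + 1) = 0.5110.
φ = arcsin(0.5110) = 30.73°.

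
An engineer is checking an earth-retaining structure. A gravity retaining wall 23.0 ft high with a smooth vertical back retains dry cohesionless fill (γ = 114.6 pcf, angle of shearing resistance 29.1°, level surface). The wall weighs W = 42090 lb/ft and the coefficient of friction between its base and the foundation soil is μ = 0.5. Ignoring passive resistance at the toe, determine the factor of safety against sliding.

2.01

K_a = tan²(45° − 29.1°/2) = 0.3456.
P_a = ½K_aγH² = 0.5×0.3456×114.6×23.0² = 10480 lb/ft, acting at H/3 = 7.667 ft above the base.
FS_sliding = μW / P_a = 0.5×42090 / 10480 = 2.009.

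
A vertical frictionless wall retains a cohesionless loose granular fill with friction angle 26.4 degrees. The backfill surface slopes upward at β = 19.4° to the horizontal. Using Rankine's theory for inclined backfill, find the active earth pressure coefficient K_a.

0.493

K_a = cos β · (cos β − √(cos²β − cos²φ)) / (cos β + √(cos²β − cos²φ)).
cos β = 0.9432, cos φ = 0.8957, √(cos²β − cos²φ) = 0.2956.
K_a = 0.9432 × (0.9432 − 0.2956)/(0.9432 + 0.2956) = 0.4931.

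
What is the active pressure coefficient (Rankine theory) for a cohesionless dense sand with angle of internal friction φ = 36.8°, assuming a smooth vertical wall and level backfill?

0.251

K_a = tan²(45° − φ/2) = tan²(26.60°) = 0.2508.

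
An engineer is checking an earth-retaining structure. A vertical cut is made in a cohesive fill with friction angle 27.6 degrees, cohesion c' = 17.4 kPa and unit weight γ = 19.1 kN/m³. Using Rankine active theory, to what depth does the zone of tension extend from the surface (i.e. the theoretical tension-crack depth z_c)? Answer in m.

K_a = tan²(45° − 27.6°/2) = 0.3668; √K_a = 0.6056.
The active pressure is zero where K_a γ z = 2c√K_a, so z_c = 2c/(γ√K_a) = 2×17.4/(19.1×0.6056) = 3.008 m.

3.01 m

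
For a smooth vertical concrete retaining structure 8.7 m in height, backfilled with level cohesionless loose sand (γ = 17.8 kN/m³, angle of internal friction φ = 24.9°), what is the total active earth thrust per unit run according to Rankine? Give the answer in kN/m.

274 kN/m

K_a = tan²(45° − φ/2) = 0.4074.
P_a = ½ K_a γ H² = 0.5 × 0.4074 × 17.8 × 8.7² = 274.5 kN/m.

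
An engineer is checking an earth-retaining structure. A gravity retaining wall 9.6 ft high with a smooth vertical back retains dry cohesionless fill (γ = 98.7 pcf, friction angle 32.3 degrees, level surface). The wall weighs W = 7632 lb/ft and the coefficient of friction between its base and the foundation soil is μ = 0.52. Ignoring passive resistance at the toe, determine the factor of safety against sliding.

K_a = tan²(45° − 32.3°/2) = 0.3035.
P_a = ½K_aγH² = 0.5×0.3035×98.7×9.6² = 1380 lb/ft, acting at H/3 = 3.200 ft above the base.
FS_sliding = μW / P_a = 0.52×7632 / 1380 = 2.875.

2.88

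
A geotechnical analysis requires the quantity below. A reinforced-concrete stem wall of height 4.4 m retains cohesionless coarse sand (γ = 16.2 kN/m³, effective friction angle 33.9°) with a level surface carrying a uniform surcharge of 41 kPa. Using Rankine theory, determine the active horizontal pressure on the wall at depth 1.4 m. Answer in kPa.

K_a = (1 − sin φ)/(1 + sin φ) = 0.2839.
σ_v = γz + q = 16.2 × 1.4 + 41 = 63.68 kPa.
σ_h = K_a σ_v = 0.2839 × 63.68 = 18.08 kPa.

18.1 kPa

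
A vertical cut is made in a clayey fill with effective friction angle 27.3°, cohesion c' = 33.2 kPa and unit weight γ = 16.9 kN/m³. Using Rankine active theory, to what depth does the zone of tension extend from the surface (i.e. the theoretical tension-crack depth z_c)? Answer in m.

K_a = tan²(45° − 27.3°/2) = 0.3711; √K_a = 0.6092.
The active pressure is zero where K_a γ z = 2c√K_a, so z_c = 2c/(γ√K_a) = 2×33.2/(16.9×0.6092) = 6.449 m.

6.45 m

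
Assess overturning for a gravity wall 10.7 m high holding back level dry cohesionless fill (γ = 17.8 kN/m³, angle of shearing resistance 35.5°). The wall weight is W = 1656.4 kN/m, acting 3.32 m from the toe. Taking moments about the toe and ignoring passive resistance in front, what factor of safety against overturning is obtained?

5.70

K_a = tan²(45° − 35.5°/2) = 0.2653.
P_a = ½K_aγH² = 0.5×0.2653×17.8×10.7² = 270.3 kN/m, acting at H/3 = 3.567 m above the base.
Overturning moment M_o = P_a × H/3 = 270.3 × 3.567 = 964.0.
Resisting moment M_r = W × 3.32 = 1656.4 × 3.32 = 5499.
FS_overturning = M_r/M_o = 5499/964.0 = 5.704.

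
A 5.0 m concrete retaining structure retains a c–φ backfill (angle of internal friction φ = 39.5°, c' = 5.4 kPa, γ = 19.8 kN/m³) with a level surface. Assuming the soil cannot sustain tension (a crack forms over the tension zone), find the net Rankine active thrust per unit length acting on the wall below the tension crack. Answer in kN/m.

K_a = 0.2224; √K_a = 0.4716.
Tension-crack depth z_c = 2c/(γ√K_a) = 2×5.4/(19.8×0.4716) = 1.157 m.
σ_a at base = K_a γ H − 2c√K_a = 0.2224×19.8×5.0 − 2×5.4×0.4716 = 16.93 kPa.
P_a = ½ × 16.93 × (H − z_c) = 0.5×16.93×3.843 = 32.53 kN/m.

32.5 kN/m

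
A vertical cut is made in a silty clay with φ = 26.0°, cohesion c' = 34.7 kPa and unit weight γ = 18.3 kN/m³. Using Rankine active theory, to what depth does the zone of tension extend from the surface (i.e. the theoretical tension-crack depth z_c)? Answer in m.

K_a = tan²(45° − 26.0°/2) = 0.3905; √K_a = 0.6249.
The active pressure is zero where K_a γ z = 2c√K_a, so z_c = 2c/(γ√K_a) = 2×34.7/(18.3×0.6249) = 6.069 m.

6.07 m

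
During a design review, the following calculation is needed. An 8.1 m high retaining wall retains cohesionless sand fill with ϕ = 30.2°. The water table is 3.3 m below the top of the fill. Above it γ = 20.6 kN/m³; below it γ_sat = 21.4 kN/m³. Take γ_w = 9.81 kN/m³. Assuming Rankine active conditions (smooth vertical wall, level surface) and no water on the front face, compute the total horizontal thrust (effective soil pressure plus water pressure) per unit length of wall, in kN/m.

K_a = tan²(45° − φ/2) = 0.3307.
γ' = 21.4 − 9.81 = 11.59 kN/m³. Depth below WT = 4.8 m.
σ'_h at WT = K_a γ d_w = 22.48 kPa; at base = 22.48 + K_a γ' × 4.8 = 40.87 kPa.
P₁ (0–3.3 m) = ½×22.48×3.3 = 37.09. P₂ (3.3–8.1 m) = ½(22.48+40.87)×4.8 = 152.0.
P_w = ½ γ_w h₂² = 0.5×9.81×4.8² = 113.0. Total = 37.09+152.0+113.0 = 302.1 kN/m.

302 kN/m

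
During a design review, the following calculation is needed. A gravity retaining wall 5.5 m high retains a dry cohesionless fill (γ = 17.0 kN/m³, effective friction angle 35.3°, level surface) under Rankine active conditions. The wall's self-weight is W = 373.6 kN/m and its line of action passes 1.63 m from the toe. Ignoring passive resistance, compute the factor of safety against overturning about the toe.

4.83

K_a = tan²(45° − 35.3°/2) = 0.2675.
P_a = ½K_aγH² = 0.5×0.2675×17.0×5.5² = 68.79 kN/m, acting at H/3 = 1.833 m above the base.
Overturning moment M_o = P_a × H/3 = 68.79 × 1.833 = 126.1.
Resisting moment M_r = W × 1.63 = 373.6 × 1.63 = 609.0.
FS_overturning = M_r/M_o = 609.0/126.1 = 4.829.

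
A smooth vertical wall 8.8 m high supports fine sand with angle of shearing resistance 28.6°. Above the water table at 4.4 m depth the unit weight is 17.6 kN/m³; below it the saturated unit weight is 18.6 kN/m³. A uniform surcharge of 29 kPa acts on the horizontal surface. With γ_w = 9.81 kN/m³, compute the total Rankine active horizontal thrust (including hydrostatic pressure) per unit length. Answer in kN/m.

395 kN/m

K_a = tan²(45° − φ/2) = 0.3525.
γ' = 18.6 − 9.81 = 8.790 kN/m³. h₂ = H − d_w = 4.4 m.
σ'_h: at surface K_a·q = 10.22; at WT K_a(q+γd_w) = 37.53; at base K_a(q+γd_w+γ'h₂) = 51.16 kPa.
P₁ = ½(10.22+37.53)×4.4 = 105.0; P₂ = ½(37.53+51.16)×4.4 = 195.1; P_w = ½γ_w h₂² = 94.96.
Total = 105.0+195.1+94.96 = 395.1 kN/m.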